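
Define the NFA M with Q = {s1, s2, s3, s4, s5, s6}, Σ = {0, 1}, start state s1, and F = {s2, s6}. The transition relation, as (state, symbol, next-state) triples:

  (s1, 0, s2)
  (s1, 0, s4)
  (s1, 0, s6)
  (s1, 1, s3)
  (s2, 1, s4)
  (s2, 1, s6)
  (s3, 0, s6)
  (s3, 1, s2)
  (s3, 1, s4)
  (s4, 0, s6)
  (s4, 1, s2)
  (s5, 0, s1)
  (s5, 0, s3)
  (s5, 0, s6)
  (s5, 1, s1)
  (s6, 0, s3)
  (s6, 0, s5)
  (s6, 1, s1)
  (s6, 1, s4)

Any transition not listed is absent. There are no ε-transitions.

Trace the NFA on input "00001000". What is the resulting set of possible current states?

Start in {s1}.
Read '0': {s1} → {s2, s4, s6}.
Read '0': {s2, s4, s6} → {s3, s5, s6}.
Read '0': {s3, s5, s6} → {s1, s3, s5, s6}.
Read '0': {s1, s3, s5, s6} → {s1, s2, s3, s4, s5, s6}.
Read '1': {s1, s2, s3, s4, s5, s6} → {s1, s2, s3, s4, s6}.
Read '0': {s1, s2, s3, s4, s6} → {s2, s3, s4, s5, s6}.
Read '0': {s2, s3, s4, s5, s6} → {s1, s3, s5, s6}.
Read '0': {s1, s3, s5, s6} → {s1, s2, s3, s4, s5, s6}.

{s1, s2, s3, s4, s5, s6}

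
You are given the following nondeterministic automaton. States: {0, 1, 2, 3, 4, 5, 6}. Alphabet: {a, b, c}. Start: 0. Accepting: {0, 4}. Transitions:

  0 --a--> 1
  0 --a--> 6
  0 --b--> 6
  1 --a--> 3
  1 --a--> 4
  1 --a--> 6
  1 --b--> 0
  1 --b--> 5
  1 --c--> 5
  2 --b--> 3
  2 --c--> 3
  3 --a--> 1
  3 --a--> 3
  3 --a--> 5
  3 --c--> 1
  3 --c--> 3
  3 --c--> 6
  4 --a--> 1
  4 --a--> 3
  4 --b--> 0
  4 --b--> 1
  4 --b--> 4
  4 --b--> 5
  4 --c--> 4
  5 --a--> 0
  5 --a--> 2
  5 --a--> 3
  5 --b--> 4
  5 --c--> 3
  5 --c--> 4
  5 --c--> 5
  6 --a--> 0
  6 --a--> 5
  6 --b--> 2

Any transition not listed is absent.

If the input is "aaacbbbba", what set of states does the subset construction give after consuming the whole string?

{0, 1, 2, 3, 4, 5, 6}

Start in {0}.
Read 'a': {0} → {1, 6}.
Read 'a': {1, 6} → {0, 3, 4, 5, 6}.
Read 'a': {0, 3, 4, 5, 6} → {0, 1, 2, 3, 5, 6}.
Read 'c': {0, 1, 2, 3, 5, 6} → {1, 3, 4, 5, 6}.
Read 'b': {1, 3, 4, 5, 6} → {0, 1, 2, 4, 5}.
Read 'b': {0, 1, 2, 4, 5} → {0, 1, 3, 4, 5, 6}.
Read 'b': {0, 1, 3, 4, 5, 6} → {0, 1, 2, 4, 5, 6}.
Read 'b': {0, 1, 2, 4, 5, 6} → {0, 1, 2, 3, 4, 5, 6}.
Read 'a': {0, 1, 2, 3, 4, 5, 6} → {0, 1, 2, 3, 4, 5, 6}.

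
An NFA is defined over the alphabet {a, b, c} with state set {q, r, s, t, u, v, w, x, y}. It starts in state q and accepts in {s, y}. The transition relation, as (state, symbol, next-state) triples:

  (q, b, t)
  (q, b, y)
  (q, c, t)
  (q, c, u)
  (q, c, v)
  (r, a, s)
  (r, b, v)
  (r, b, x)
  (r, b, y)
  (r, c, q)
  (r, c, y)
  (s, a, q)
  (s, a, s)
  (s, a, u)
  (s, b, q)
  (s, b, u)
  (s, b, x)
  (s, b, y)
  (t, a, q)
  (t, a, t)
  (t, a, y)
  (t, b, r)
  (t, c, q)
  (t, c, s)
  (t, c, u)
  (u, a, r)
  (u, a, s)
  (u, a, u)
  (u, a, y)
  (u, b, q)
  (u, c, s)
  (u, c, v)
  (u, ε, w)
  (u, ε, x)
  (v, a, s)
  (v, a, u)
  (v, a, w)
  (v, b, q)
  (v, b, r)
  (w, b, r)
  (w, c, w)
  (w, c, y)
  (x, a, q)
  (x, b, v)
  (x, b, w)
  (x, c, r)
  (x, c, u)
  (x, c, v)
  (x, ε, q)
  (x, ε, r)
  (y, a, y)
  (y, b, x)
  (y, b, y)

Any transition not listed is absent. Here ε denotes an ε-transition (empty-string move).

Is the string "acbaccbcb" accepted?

Start in {q}.
Read 'a': q→∅; now ∅.
The set is empty and remains empty for the remaining 8 symbols.
The final set ∅ contains no accepting state.

No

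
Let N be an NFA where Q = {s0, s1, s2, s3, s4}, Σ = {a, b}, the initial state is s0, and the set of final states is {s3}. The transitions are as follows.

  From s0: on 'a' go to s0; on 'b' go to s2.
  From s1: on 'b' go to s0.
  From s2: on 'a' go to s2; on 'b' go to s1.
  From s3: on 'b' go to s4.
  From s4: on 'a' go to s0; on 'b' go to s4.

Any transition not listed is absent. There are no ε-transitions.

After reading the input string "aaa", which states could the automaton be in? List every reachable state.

Start in {s0}.
Read 'a': s0→{s0}; now {s0}.
Read 'a': s0→{s0}; now {s0}.
Read 'a': s0→{s0}; now {s0}.

{s0}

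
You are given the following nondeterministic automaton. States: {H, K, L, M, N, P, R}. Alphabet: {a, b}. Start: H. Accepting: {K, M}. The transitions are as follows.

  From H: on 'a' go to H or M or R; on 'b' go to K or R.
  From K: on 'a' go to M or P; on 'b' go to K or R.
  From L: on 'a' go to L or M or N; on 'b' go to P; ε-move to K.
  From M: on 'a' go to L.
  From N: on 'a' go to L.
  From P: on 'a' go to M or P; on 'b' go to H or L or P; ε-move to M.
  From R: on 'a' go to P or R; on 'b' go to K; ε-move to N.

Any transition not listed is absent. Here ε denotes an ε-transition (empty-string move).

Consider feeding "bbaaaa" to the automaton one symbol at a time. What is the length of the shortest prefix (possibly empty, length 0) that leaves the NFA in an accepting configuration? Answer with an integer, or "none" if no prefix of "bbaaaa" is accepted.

Start in {H}.
Read 'b': H→{K, R}; union {K, R}; ε-closure = {K, N, R}.
None of the earlier sets intersect F, but {K, N, R} does.

1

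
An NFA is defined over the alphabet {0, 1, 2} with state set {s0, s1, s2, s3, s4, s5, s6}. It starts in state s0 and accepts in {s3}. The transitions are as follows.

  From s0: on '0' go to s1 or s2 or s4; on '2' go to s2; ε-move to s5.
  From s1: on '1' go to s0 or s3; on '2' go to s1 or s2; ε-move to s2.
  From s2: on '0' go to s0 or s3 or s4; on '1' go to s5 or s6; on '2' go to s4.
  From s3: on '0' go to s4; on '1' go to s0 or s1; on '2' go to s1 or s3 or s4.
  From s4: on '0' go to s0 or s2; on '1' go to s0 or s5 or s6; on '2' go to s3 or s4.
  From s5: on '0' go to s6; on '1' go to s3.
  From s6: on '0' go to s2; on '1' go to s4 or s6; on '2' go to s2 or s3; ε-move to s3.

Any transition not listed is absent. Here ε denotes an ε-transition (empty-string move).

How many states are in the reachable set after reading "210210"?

7

Start: ε-closure({s0}) = {s0, s5}.
Read '2': {s0, s5} → {s2}.
Read '1': {s2} → {s3, s5, s6}.
Read '0': {s3, s5, s6} → {s2, s3, s4, s6}.
Read '2': {s2, s3, s4, s6} → {s1, s2, s3, s4}.
Read '1': {s1, s2, s3, s4} → {s0, s1, s2, s3, s5, s6}.
Read '0': {s0, s1, s2, s3, s5, s6} → {s0, s1, s2, s3, s4, s5, s6}.
That set has 7 states.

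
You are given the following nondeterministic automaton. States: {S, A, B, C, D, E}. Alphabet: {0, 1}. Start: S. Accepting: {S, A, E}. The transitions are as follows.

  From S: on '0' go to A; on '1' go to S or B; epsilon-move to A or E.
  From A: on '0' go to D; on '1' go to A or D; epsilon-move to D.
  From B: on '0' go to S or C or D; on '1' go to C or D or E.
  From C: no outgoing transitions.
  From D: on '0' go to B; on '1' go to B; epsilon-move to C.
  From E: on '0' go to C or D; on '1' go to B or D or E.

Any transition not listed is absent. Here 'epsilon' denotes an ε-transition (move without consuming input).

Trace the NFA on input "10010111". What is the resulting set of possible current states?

{S, A, B, C, D, E}

Start: ε-closure({S}) = {S, A, C, D, E}.
Read '1': {S, A, C, D, E} → {S, A, B, C, D, E}.
Read '0': {S, A, B, C, D, E} → {S, A, B, C, D, E}.
Read '0': {S, A, B, C, D, E} → {S, A, B, C, D, E}.
Read '1': {S, A, B, C, D, E} → {S, A, B, C, D, E}.
Read '0': {S, A, B, C, D, E} → {S, A, B, C, D, E}.
Read '1': {S, A, B, C, D, E} → {S, A, B, C, D, E}.
Read '1': {S, A, B, C, D, E} → {S, A, B, C, D, E}.
Read '1': {S, A, B, C, D, E} → {S, A, B, C, D, E}.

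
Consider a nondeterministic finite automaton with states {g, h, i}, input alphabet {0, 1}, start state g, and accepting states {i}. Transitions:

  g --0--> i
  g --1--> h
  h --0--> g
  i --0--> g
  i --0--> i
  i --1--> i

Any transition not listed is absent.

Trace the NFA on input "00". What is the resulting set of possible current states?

Start in {g}.
Read '0': {g} → {i}.
Read '0': {i} → {g, i}.

{g, i}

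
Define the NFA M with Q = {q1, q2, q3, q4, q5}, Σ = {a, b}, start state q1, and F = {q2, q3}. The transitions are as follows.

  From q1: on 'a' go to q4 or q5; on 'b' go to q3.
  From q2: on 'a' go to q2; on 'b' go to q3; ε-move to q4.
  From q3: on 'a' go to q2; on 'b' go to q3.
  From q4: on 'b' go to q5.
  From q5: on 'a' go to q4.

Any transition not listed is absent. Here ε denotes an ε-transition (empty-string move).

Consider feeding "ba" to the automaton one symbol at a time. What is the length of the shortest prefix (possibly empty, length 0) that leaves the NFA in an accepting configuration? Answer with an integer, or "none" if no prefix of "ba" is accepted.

1

Start in {q1}.
Read 'b': q1→{q3}; now {q3}.
None of the earlier sets intersect F, but {q3} does.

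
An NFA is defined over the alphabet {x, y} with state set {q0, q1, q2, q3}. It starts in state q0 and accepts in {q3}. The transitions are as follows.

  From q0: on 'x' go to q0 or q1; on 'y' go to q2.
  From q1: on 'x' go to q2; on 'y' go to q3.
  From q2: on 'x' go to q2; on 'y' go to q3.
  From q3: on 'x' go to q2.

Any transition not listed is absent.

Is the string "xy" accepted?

Yes

Start in {q0}.
Read 'x': {q0} → {q0, q1}.
Read 'y': {q0, q1} → {q2, q3}.
The final set {q2, q3} contains the accepting state q3.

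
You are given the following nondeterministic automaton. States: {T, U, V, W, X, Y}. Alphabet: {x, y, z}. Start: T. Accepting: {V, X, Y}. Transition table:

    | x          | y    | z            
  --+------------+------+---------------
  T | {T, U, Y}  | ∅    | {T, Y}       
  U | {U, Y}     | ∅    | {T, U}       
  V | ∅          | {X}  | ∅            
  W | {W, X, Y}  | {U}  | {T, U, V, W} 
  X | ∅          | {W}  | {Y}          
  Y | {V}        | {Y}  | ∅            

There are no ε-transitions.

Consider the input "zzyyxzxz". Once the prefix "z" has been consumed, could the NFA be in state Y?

Yes

Start in {T}.
Read 'z': {T} → {T, Y}.
State Y is in {T, Y}.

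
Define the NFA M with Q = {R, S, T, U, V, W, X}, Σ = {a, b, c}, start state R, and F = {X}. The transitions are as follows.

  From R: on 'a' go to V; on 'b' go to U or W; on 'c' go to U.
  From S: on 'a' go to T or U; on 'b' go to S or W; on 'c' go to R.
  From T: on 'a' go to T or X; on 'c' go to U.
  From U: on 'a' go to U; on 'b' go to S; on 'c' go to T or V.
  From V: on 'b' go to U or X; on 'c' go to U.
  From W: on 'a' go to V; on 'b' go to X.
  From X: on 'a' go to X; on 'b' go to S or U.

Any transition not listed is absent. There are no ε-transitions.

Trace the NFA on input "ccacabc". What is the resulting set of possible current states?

{R}

Start in {R}.
Read 'c': R→{U}; now {U}.
Read 'c': U→{T, V}; now {T, V}.
Read 'a': T→{T, X}, V→∅; now {T, X}.
Read 'c': T→{U}, X→∅; now {U}.
Read 'a': U→{U}; now {U}.
Read 'b': U→{S}; now {S}.
Read 'c': S→{R}; now {R}.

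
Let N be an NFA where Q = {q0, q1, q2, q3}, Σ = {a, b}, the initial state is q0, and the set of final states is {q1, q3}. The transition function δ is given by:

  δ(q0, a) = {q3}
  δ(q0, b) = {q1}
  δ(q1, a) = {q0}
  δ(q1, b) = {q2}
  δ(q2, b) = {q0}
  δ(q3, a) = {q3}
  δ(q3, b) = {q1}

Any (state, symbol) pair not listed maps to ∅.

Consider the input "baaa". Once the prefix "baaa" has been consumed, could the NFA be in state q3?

Yes

Start in {q0}.
Read 'b': q0→{q1}; now {q1}.
Read 'a': q1→{q0}; now {q0}.
Read 'a': q0→{q3}; now {q3}.
Read 'a': q3→{q3}; now {q3}.
State q3 is in {q3}.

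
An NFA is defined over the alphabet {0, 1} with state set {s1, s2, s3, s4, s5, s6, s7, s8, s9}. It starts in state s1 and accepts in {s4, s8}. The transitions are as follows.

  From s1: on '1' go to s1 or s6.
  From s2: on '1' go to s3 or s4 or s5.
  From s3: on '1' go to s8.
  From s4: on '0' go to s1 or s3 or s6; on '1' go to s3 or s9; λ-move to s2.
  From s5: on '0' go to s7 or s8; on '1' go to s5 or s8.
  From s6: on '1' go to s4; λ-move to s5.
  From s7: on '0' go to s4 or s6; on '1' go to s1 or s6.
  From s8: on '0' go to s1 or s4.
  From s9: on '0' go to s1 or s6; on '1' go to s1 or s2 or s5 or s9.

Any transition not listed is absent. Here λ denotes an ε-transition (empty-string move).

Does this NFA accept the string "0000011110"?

Start in {s1}.
Read '0': s1→∅; now ∅.
The set is empty and remains empty for the remaining 9 symbols.
The final set ∅ contains no accepting state.

No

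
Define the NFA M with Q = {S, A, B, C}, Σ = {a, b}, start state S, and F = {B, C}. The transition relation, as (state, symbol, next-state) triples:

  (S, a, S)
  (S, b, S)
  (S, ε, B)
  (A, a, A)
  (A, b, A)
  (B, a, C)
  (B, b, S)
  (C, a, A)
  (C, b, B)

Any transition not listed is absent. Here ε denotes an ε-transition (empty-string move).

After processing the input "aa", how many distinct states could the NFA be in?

4

Start: ε-closure({S}) = {S, B}.
Read 'a': {S, B} → {S, B, C}.
Read 'a': {S, B, C} → {S, A, B, C}.
That set has 4 states.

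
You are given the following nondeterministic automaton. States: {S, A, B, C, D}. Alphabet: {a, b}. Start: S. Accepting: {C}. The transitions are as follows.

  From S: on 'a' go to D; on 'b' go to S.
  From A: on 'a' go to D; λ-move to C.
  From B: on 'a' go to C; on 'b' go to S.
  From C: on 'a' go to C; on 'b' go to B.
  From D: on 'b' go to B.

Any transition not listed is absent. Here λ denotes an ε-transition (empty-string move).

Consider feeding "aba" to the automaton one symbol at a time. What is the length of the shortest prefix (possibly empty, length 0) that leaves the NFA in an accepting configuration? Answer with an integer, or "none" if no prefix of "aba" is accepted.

Start in {S}.
Read 'a': S→{D}; now {D}.
Read 'b': D→{B}; now {B}.
Read 'a': B→{C}; now {C}.
None of the earlier sets intersect F, but {C} does.

3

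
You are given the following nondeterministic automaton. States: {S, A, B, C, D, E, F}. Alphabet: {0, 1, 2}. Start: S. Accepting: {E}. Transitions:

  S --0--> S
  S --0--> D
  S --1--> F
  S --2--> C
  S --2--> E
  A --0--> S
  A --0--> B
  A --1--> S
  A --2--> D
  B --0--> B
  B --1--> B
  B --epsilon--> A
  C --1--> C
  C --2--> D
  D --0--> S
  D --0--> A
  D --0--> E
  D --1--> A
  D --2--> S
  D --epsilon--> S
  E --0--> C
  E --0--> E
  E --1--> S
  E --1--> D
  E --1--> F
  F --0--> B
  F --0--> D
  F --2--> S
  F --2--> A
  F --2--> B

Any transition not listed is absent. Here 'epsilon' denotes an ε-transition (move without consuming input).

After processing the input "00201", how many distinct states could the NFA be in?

Start in {S}.
Read '0': S→{S, D}; now {S, D}.
Read '0': S→{S, D}, D→{S, A, E}; now {S, A, D, E}.
Read '2': S→{C, E}, A→{D}, D→{S}, E→∅; now {S, C, D, E}.
Read '0': S→{S, D}, C→∅, D→{S, A, E}, E→{C, E}; now {S, A, C, D, E}.
Read '1': S→{F}, A→{S}, C→{C}, D→{A}, E→{S, D, F}; now {S, A, C, D, F}.
That set has 5 states.

5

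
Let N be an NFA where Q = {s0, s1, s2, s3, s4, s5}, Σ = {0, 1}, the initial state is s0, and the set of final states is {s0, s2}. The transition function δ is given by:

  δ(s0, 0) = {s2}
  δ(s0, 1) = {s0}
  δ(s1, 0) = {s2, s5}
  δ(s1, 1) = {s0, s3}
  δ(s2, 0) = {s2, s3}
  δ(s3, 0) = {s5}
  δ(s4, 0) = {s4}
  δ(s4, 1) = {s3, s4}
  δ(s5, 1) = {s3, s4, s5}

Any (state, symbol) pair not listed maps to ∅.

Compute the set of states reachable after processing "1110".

{s2}

Start in {s0}.
Read '1': {s0} → {s0}.
Read '1': {s0} → {s0}.
Read '1': {s0} → {s0}.
Read '0': {s0} → {s2}.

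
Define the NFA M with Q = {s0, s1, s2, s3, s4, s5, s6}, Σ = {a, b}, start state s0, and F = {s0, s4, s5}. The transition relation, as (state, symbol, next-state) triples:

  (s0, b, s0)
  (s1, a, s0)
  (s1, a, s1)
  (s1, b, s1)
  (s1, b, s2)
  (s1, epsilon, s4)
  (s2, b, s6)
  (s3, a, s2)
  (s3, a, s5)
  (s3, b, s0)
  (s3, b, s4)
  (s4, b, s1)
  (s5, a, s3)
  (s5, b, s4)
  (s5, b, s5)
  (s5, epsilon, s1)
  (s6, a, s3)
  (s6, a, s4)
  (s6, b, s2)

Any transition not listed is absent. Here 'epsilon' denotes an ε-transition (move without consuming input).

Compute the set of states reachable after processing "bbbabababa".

∅

Start in {s0}.
Read 'b': {s0} → {s0}.
Read 'b': {s0} → {s0}.
Read 'b': {s0} → {s0}.
Read 'a': {s0} → ∅.
The set is empty and remains empty for the remaining 6 symbols.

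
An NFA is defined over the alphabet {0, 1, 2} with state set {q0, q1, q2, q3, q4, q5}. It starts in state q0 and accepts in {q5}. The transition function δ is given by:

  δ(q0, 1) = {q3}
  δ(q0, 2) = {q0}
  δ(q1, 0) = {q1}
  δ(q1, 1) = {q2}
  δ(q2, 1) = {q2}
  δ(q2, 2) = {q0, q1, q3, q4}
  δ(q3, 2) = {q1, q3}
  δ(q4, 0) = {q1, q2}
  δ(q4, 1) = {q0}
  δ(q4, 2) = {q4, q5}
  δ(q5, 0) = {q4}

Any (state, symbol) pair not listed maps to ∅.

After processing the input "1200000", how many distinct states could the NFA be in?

1

Start in {q0}.
Read '1': q0→{q3}; now {q3}.
Read '2': q3→{q1, q3}; now {q1, q3}.
Read '0': q1→{q1}, q3→∅; now {q1}.
Read '0': q1→{q1}; now {q1}.
Read '0': q1→{q1}; now {q1}.
Read '0': q1→{q1}; now {q1}.
Read '0': q1→{q1}; now {q1}.
That set has 1 state.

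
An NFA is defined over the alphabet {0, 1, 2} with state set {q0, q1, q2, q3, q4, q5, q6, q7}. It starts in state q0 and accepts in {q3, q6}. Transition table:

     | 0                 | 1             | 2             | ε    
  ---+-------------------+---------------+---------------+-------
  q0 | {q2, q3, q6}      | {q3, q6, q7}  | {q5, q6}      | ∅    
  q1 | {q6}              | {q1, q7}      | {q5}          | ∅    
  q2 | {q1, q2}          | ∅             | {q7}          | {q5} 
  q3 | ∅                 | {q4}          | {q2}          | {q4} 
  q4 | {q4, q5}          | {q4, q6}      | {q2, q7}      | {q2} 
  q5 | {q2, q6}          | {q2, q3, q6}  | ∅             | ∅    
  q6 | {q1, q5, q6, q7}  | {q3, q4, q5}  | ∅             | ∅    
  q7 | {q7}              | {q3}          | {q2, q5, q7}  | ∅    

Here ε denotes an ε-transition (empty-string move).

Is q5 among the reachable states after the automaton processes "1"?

Start in {q0}.
Read '1': q0→{q3, q6, q7}; union {q3, q6, q7}; ε-closure = {q2, q3, q4, q5, q6, q7}.
State q5 is in {q2, q3, q4, q5, q6, q7}.

Yes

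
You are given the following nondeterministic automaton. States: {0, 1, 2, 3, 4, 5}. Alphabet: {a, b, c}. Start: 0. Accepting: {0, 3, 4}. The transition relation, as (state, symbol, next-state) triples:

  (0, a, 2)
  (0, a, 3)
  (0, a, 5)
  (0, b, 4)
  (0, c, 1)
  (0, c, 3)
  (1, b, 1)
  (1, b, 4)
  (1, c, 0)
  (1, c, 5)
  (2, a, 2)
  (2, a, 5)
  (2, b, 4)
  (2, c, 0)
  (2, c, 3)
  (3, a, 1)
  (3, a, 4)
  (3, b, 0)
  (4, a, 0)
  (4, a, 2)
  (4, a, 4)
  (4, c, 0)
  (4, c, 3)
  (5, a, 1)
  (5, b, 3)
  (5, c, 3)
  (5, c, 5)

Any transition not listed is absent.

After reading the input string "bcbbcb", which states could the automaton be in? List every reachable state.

{0, 4}

Start in {0}.
Read 'b': {0} → {4}.
Read 'c': {4} → {0, 3}.
Read 'b': {0, 3} → {0, 4}.
Read 'b': {0, 4} → {4}.
Read 'c': {4} → {0, 3}.
Read 'b': {0, 3} → {0, 4}.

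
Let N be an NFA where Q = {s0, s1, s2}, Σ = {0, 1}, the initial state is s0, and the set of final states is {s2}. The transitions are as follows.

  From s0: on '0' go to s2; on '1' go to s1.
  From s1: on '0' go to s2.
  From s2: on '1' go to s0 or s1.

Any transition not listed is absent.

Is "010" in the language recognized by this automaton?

Start in {s0}.
Read '0': s0→{s2}; now {s2}.
Read '1': s2→{s0, s1}; now {s0, s1}.
Read '0': s0→{s2}, s1→{s2}; now {s2}.
The final set {s2} contains the accepting state s2.

Yes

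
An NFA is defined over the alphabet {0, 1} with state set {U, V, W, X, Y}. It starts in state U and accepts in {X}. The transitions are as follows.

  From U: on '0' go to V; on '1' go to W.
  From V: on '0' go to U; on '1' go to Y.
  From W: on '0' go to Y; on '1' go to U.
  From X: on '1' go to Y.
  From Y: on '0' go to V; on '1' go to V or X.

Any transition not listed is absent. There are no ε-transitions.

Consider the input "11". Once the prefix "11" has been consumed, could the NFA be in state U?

Start in {U}.
Read '1': {U} → {W}.
Read '1': {W} → {U}.
State U is in {U}.

Yes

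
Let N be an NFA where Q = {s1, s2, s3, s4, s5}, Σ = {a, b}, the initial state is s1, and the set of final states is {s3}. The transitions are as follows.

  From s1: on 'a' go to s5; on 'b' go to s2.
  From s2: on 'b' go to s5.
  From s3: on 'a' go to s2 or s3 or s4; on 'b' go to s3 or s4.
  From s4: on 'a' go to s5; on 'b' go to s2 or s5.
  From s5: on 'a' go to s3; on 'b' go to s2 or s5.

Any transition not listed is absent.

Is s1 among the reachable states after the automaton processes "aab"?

No

Start in {s1}.
Read 'a': s1→{s5}; now {s5}.
Read 'a': s5→{s3}; now {s3}.
Read 'b': s3→{s3, s4}; now {s3, s4}.
State s1 is not in {s3, s4}.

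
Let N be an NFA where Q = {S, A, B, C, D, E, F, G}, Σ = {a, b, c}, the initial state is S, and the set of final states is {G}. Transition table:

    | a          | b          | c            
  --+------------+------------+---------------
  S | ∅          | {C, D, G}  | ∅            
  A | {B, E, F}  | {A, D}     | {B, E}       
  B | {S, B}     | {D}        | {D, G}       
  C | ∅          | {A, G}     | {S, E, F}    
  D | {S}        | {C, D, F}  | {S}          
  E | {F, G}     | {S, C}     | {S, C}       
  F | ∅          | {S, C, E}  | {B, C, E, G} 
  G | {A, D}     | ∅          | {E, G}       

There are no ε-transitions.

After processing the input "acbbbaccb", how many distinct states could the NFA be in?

0

Start in {S}.
Read 'a': S→∅; now ∅.
The set is empty and remains empty for the remaining 8 symbols.
That set has 0 states.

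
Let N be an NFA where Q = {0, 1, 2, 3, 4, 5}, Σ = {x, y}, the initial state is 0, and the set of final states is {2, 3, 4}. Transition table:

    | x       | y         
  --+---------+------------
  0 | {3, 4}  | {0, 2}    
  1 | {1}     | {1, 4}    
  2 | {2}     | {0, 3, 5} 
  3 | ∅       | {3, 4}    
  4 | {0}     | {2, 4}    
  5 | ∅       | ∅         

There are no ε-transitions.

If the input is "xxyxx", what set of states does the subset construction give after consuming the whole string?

Start in {0}.
Read 'x': 0→{3, 4}; now {3, 4}.
Read 'x': 3→∅, 4→{0}; now {0}.
Read 'y': 0→{0, 2}; now {0, 2}.
Read 'x': 0→{3, 4}, 2→{2}; now {2, 3, 4}.
Read 'x': 2→{2}, 3→∅, 4→{0}; now {0, 2}.

{0, 2}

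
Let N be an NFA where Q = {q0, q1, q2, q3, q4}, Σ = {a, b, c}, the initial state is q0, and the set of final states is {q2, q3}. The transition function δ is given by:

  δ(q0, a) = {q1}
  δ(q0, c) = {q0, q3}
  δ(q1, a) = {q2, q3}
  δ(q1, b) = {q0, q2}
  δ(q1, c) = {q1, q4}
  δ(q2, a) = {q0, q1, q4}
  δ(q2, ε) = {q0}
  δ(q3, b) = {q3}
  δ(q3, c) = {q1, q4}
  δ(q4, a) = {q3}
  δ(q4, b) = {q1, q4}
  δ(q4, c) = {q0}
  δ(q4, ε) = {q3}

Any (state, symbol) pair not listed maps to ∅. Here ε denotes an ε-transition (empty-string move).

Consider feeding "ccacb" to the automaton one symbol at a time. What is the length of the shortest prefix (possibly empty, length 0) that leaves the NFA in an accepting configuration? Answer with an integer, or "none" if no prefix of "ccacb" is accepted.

Start in {q0}.
Read 'c': q0→{q0, q3}; now {q0, q3}.
None of the earlier sets intersect F, but {q0, q3} does.

1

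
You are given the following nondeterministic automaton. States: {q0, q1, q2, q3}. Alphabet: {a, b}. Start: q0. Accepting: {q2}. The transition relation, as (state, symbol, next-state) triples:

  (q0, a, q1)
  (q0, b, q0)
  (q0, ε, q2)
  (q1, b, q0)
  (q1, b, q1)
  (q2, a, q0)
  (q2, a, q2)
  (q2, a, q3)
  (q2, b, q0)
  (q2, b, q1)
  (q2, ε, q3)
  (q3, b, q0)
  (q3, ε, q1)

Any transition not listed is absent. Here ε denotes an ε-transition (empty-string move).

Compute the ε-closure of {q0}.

{q0, q1, q2, q3}

Begin with {q0}.
ε-move q0 → q2; add q2.
ε-move q2 → q3; add q3.
ε-move q3 → q1; add q1.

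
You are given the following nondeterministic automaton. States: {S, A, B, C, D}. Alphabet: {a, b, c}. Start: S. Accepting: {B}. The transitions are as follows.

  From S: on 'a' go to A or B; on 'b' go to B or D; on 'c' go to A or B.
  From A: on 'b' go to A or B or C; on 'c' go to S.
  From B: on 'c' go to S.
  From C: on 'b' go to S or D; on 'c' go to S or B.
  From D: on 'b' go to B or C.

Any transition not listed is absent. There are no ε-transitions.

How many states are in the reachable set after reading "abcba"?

Start in {S}.
Read 'a': S→{A, B}; now {A, B}.
Read 'b': A→{A, B, C}, B→∅; now {A, B, C}.
Read 'c': A→{S}, B→{S}, C→{S, B}; now {S, B}.
Read 'b': S→{B, D}, B→∅; now {B, D}.
Read 'a': B→∅, D→∅; now ∅.
That set has 0 states.

0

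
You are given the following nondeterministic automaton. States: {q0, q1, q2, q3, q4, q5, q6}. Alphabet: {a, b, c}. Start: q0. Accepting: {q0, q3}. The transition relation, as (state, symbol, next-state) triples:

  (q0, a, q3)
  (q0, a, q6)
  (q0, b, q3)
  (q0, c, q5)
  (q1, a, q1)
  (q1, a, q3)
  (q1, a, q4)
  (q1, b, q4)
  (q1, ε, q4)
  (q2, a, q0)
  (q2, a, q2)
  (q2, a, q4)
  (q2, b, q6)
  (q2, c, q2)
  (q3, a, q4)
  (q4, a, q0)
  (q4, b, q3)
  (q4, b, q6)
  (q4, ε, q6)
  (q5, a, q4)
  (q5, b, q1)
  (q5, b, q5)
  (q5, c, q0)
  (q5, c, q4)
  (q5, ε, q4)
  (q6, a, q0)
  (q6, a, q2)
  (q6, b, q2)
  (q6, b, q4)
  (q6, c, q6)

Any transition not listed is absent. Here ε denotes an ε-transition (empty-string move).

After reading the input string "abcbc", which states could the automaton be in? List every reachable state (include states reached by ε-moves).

Start in {q0}.
Read 'a': {q0} → {q3, q6}.
Read 'b': {q3, q6} → {q2, q4, q6}.
Read 'c': {q2, q4, q6} → {q2, q6}.
Read 'b': {q2, q6} → {q2, q4, q6}.
Read 'c': {q2, q4, q6} → {q2, q6}.

{q2, q6}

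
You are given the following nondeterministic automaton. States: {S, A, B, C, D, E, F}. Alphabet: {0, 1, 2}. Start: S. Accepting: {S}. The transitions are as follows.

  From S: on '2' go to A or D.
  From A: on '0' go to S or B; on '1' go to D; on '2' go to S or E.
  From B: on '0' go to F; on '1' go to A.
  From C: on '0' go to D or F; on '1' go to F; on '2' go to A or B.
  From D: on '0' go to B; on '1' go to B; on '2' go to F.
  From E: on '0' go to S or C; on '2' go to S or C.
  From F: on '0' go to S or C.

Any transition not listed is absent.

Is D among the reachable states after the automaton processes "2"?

Start in {S}.
Read '2': {S} → {A, D}.
State D is in {A, D}.

Yes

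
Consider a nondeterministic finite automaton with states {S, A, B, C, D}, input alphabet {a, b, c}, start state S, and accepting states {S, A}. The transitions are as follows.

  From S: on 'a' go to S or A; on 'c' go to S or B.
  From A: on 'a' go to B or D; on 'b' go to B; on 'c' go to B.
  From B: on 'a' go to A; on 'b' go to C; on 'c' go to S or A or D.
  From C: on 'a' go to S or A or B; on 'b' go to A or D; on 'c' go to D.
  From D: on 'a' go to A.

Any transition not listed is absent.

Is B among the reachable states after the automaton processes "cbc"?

Start in {S}.
Read 'c': {S} → {S, B}.
Read 'b': {S, B} → {C}.
Read 'c': {C} → {D}.
State B is not in {D}.

No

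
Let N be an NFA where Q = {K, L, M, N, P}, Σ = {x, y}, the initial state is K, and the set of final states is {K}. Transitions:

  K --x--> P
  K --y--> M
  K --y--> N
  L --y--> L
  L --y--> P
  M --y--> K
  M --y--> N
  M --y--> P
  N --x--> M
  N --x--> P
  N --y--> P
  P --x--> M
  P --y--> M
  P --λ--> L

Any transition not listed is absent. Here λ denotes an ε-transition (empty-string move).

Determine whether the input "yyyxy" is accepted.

Start in {K}.
Read 'y': {K} → {M, N}.
Read 'y': {M, N} → {K, L, N, P}.
Read 'y': {K, L, N, P} → {L, M, N, P}.
Read 'x': {L, M, N, P} → {L, M, P}.
Read 'y': {L, M, P} → {K, L, M, N, P}.
The final set {K, L, M, N, P} contains the accepting state K.

Yes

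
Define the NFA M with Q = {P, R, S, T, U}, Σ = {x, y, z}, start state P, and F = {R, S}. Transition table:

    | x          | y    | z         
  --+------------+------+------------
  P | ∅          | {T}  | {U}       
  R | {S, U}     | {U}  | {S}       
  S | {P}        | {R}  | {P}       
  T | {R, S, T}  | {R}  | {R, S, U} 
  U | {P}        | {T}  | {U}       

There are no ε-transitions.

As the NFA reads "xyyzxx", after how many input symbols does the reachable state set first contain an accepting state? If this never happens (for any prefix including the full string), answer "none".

none

Start in {P}.
Read 'x': P→∅; now ∅.
The set is empty and remains empty for the remaining 5 symbols.
No reachable set along the way intersects F.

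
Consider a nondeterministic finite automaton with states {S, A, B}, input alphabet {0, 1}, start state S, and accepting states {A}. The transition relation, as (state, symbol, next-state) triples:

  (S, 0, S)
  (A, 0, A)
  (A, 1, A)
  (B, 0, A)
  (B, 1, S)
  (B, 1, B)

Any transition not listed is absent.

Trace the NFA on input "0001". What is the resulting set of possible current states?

∅

Start in {S}.
Read '0': S→{S}; now {S}.
Read '0': S→{S}; now {S}.
Read '0': S→{S}; now {S}.
Read '1': S→∅; now ∅.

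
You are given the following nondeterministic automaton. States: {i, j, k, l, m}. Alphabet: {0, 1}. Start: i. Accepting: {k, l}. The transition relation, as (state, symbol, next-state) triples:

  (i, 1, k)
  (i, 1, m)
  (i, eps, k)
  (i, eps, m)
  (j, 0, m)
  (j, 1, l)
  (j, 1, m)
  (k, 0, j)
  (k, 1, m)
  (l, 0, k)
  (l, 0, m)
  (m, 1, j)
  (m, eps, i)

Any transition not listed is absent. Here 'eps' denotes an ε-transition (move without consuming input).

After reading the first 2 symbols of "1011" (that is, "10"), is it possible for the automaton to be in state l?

No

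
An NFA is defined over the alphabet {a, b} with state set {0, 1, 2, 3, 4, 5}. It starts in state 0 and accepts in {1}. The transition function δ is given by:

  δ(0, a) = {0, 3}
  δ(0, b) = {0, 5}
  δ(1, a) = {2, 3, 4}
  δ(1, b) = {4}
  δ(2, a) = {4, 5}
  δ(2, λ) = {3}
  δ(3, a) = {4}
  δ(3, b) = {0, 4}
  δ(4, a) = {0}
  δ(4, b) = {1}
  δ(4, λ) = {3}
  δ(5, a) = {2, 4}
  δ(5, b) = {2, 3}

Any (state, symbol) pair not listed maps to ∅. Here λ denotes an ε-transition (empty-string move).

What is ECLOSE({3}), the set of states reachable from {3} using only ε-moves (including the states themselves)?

{3}

Begin with {3}.
No ε-moves leave this set, so the closure equals the set itself.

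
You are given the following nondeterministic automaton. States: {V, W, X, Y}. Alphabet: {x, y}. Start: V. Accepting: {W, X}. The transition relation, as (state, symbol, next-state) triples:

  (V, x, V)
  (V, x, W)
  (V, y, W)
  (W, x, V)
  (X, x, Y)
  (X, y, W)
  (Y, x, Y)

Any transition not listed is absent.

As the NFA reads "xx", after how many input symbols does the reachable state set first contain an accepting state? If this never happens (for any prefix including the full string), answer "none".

Start in {V}.
Read 'x': {V} → {V, W}.
None of the earlier sets intersect F, but {V, W} does.

1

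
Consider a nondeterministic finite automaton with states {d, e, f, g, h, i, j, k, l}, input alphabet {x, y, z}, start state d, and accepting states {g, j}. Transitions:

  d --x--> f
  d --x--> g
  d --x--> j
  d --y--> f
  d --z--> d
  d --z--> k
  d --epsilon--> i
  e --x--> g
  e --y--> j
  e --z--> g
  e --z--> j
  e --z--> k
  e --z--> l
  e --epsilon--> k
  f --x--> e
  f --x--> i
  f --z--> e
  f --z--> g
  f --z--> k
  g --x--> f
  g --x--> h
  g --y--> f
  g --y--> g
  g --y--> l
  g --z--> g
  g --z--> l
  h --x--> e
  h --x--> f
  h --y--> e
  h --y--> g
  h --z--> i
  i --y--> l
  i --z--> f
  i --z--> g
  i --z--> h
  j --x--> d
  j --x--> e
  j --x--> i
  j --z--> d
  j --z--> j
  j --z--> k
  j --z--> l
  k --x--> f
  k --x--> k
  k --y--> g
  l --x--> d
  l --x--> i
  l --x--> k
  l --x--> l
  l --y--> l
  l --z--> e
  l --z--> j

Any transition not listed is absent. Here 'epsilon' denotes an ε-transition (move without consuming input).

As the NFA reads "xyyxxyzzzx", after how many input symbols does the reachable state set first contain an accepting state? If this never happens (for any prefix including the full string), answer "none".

Start: ε-closure({d}) = {d, i}.
Read 'x': d→{f, g, j}, i→∅; now {f, g, j}.
None of the earlier sets intersect F, but {f, g, j} does.

1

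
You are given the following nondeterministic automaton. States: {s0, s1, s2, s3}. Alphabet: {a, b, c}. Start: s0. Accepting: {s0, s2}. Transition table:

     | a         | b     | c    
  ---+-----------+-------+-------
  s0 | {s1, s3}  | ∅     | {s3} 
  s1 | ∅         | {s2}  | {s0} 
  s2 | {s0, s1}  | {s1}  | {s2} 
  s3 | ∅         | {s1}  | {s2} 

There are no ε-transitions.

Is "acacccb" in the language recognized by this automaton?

No

Start in {s0}.
Read 'a': s0→{s1, s3}; now {s1, s3}.
Read 'c': s1→{s0}, s3→{s2}; now {s0, s2}.
Read 'a': s0→{s1, s3}, s2→{s0, s1}; now {s0, s1, s3}.
Read 'c': s0→{s3}, s1→{s0}, s3→{s2}; now {s0, s2, s3}.
Read 'c': s0→{s3}, s2→{s2}, s3→{s2}; now {s2, s3}.
Read 'c': s2→{s2}, s3→{s2}; now {s2}.
Read 'b': s2→{s1}; now {s1}.
The final set {s1} contains no accepting state.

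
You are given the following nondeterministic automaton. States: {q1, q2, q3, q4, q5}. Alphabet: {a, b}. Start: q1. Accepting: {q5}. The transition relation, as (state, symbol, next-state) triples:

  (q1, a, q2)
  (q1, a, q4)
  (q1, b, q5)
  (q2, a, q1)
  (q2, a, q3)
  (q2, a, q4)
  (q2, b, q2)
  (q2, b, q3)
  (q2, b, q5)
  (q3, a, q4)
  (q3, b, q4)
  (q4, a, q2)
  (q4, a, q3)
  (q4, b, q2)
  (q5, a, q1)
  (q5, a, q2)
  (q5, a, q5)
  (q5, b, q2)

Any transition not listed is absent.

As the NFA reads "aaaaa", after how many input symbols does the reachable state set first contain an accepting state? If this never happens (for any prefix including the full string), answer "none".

none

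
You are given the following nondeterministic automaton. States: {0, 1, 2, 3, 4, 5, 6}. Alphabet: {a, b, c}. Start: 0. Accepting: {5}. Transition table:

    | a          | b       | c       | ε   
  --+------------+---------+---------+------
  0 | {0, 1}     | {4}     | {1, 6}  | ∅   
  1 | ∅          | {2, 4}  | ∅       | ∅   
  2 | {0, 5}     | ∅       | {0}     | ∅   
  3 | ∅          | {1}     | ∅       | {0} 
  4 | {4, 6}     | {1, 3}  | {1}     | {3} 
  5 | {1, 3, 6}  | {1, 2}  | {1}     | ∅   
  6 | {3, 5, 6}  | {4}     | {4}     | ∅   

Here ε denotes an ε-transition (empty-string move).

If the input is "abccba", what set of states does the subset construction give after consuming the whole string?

{0, 1, 3, 4, 5, 6}

Start in {0}.
Read 'a': 0→{0, 1}; now {0, 1}.
Read 'b': 0→{4}, 1→{2, 4}; union {2, 4}; ε-closure = {0, 2, 3, 4}.
Read 'c': 0→{1, 6}, 2→{0}, 3→∅, 4→{1}; now {0, 1, 6}.
Read 'c': 0→{1, 6}, 1→∅, 6→{4}; union {1, 4, 6}; ε-closure = {0, 1, 3, 4, 6}.
Read 'b': 0→{4}, 1→{2, 4}, 3→{1}, 4→{1, 3}, 6→{4}; union {1, 2, 3, 4}; ε-closure = {0, 1, 2, 3, 4}.
Read 'a': 0→{0, 1}, 1→∅, 2→{0, 5}, 3→∅, 4→{4, 6}; union {0, 1, 4, 5, 6}; ε-closure = {0, 1, 3, 4, 5, 6}.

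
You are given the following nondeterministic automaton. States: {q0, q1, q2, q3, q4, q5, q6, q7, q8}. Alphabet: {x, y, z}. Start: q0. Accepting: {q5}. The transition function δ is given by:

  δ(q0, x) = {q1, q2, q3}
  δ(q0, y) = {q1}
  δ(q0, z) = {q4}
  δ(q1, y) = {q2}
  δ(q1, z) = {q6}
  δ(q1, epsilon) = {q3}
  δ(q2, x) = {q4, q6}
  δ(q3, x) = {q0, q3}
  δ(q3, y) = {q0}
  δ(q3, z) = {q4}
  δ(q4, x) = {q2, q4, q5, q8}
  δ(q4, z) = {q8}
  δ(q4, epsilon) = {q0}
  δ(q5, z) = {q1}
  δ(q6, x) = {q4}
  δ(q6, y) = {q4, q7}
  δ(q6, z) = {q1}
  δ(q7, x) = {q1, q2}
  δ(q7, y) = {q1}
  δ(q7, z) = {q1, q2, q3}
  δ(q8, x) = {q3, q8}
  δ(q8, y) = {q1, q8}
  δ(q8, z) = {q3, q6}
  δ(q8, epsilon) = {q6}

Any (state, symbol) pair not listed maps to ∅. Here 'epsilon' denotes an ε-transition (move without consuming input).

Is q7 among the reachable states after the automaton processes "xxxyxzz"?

No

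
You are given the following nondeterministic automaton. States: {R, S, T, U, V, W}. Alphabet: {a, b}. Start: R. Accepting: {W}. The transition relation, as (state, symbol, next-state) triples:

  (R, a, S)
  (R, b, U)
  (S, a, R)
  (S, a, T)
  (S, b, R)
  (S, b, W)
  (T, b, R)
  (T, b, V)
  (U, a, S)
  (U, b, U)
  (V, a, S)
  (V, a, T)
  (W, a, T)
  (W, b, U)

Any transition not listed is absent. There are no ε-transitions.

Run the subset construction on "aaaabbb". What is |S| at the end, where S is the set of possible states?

Start in {R}.
Read 'a': R→{S}; now {S}.
Read 'a': S→{R, T}; now {R, T}.
Read 'a': R→{S}, T→∅; now {S}.
Read 'a': S→{R, T}; now {R, T}.
Read 'b': R→{U}, T→{R, V}; now {R, U, V}.
Read 'b': R→{U}, U→{U}, V→∅; now {U}.
Read 'b': U→{U}; now {U}.
That set has 1 state.

1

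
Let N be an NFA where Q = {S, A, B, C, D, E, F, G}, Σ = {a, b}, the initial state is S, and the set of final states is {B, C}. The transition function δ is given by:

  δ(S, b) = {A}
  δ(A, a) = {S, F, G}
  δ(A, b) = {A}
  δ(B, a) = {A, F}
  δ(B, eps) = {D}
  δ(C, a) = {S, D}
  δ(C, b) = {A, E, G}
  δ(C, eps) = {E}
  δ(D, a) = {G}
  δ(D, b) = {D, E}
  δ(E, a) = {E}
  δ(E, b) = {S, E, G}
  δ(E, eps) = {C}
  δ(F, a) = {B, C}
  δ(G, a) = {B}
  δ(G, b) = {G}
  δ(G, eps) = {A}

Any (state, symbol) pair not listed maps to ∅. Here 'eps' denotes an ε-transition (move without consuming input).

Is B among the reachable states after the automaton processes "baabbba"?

Yes

Start in {S}.
Read 'b': {S} → {A}.
Read 'a': {A} → {S, A, F, G}.
Read 'a': {S, A, F, G} → {S, A, B, C, D, E, F, G}.
Read 'b': {S, A, B, C, D, E, F, G} → {S, A, C, D, E, G}.
Read 'b': {S, A, C, D, E, G} → {S, A, C, D, E, G}.
Read 'b': {S, A, C, D, E, G} → {S, A, C, D, E, G}.
Read 'a': {S, A, C, D, E, G} → {S, A, B, C, D, E, F, G}.
State B is in {S, A, B, C, D, E, F, G}.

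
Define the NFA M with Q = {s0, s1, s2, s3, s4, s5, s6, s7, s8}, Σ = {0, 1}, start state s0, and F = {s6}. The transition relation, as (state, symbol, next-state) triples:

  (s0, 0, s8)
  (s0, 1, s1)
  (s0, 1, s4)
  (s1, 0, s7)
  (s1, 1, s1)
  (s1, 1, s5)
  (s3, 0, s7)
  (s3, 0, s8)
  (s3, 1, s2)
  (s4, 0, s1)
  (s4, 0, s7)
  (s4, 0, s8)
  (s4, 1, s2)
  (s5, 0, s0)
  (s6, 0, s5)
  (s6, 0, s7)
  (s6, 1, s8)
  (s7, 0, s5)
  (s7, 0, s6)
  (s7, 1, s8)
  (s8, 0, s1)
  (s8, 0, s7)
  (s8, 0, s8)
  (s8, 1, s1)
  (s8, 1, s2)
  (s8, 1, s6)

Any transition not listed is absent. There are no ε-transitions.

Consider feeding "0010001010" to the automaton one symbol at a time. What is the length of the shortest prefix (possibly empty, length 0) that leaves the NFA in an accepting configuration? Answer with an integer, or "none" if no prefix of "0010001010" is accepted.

Start in {s0}.
Read '0': {s0} → {s8}.
Read '0': {s8} → {s1, s7, s8}.
Read '1': {s1, s7, s8} → {s1, s2, s5, s6, s8}.
None of the earlier sets intersect F, but {s1, s2, s5, s6, s8} does.

3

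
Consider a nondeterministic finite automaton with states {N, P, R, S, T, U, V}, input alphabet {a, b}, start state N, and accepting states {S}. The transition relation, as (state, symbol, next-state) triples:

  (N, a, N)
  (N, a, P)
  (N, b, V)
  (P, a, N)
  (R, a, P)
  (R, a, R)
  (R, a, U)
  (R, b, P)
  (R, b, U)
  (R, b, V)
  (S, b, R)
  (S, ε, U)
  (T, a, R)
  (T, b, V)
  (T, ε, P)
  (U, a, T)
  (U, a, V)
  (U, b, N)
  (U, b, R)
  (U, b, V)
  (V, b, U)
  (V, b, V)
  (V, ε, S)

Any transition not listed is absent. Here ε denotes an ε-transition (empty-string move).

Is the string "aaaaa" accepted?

Start in {N}.
Read 'a': N→{N, P}; now {N, P}.
Read 'a': N→{N, P}, P→{N}; now {N, P}.
Read 'a': N→{N, P}, P→{N}; now {N, P}.
Read 'a': N→{N, P}, P→{N}; now {N, P}.
Read 'a': N→{N, P}, P→{N}; now {N, P}.
The final set {N, P} contains no accepting state.

No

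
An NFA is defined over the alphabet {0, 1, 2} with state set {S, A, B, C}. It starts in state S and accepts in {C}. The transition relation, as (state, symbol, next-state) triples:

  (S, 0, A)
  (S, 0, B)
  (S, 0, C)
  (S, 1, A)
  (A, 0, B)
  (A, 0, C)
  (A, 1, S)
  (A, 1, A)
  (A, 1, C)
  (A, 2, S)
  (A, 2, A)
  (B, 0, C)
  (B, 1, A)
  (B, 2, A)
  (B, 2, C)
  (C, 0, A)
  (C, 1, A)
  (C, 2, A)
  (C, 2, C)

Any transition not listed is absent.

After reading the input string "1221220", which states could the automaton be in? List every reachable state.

Start in {S}.
Read '1': S→{A}; now {A}.
Read '2': A→{S, A}; now {S, A}.
Read '2': S→∅, A→{S, A}; now {S, A}.
Read '1': S→{A}, A→{S, A, C}; now {S, A, C}.
Read '2': S→∅, A→{S, A}, C→{A, C}; now {S, A, C}.
Read '2': S→∅, A→{S, A}, C→{A, C}; now {S, A, C}.
Read '0': S→{A, B, C}, A→{B, C}, C→{A}; now {A, B, C}.

{A, B, C}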